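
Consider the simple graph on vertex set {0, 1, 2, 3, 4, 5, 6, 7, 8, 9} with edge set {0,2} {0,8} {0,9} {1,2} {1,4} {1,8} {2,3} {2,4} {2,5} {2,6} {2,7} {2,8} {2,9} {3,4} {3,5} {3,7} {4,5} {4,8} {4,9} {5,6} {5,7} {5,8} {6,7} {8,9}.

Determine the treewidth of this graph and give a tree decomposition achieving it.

Every bag has size at most 4, so the width is 4 − 1 = 3 and tw(G) ≤ 3. On the other hand G contains the 4-clique {0, 2, 8, 9}. A clique must lie in a single bag of any decomposition, so no decomposition can have width below 3. Hence tw(G) = 3 exactly.

Treewidth 3.
Bags: B1 = {2, 4, 8, 9}  B2 = {2, 4, 5, 8}  B3 = {0, 2, 8, 9}  B4 = {2, 3, 4, 5}  B5 = {1, 2, 4, 8}  B6 = {2, 3, 5, 7}  B7 = {2, 5, 6, 7}
Tree: B1–B2, B1–B3, B2–B4, B2–B5, B4–B6, B6–B7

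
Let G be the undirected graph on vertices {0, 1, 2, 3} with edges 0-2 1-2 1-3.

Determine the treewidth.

1

A width-1 tree decomposition is:
Bags: B1 = {1, 2}  B2 = {1, 3}  B3 = {0, 2}
Tree: B1–B2, B1–B3
Every bag has size at most 2, so the width is 2 − 1 = 1 and tw(G) ≤ 1. G has an edge, so its treewidth is at least 1. The upper and lower bounds meet at 1, so that is the treewidth.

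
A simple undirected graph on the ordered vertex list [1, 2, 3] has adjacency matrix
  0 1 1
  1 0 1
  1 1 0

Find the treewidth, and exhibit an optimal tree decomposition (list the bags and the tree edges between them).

With just one bag of size 3, the width is 3 − 1 = 2, so tw(G) ≤ 2. On the other hand G contains the 3-clique {1, 2, 3}. A clique must lie in a single bag of any decomposition, so no decomposition can have width below 2. Hence tw(G) = 2 exactly.

Treewidth 2.
Bags: B1 = {1, 2, 3}
Tree: (single bag)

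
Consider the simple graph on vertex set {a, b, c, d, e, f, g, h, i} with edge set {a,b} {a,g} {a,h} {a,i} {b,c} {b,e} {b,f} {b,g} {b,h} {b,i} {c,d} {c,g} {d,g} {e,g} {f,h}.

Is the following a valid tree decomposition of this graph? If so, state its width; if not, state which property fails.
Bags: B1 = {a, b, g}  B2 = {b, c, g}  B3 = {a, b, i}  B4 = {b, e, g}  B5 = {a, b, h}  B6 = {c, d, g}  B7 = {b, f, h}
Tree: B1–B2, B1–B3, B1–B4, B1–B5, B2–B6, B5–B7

Checking the three conditions: (i) the bags cover all of {a, b, c, d, e, f, g, h, i}; (ii) for each edge, some bag contains both endpoints; (iii) the bags containing any fixed vertex form a subtree. All hold, so the decomposition is valid with width 3 − 1 = 2.

Yes; width 2.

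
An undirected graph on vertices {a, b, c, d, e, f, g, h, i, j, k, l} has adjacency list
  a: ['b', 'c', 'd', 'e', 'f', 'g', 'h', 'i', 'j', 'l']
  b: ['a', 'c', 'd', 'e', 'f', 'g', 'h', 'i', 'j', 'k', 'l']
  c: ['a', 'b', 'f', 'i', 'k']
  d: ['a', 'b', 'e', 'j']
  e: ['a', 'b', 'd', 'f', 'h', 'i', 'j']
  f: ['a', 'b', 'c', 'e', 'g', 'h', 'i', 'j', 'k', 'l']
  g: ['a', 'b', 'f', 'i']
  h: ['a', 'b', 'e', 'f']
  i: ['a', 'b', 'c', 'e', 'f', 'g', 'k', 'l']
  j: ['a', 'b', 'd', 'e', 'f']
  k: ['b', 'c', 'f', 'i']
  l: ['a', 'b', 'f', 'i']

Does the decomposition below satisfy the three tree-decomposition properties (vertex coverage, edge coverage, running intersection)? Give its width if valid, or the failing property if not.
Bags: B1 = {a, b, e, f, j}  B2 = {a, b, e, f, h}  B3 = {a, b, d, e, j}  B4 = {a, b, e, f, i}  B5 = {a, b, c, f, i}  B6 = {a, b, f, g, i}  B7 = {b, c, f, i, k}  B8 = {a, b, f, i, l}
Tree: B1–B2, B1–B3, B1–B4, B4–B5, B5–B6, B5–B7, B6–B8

Yes; width 4.

Checking the three conditions: (i) the bags cover all of {a, b, c, d, e, f, g, h, i, j, k, l}; (ii) for each edge, some bag contains both endpoints; (iii) the bags containing any fixed vertex form a subtree. All hold, so the decomposition is valid with width 5 − 1 = 4.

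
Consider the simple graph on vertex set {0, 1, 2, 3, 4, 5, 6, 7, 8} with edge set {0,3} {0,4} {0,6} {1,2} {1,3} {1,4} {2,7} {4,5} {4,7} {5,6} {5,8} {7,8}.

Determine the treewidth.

3

A width-3 tree decomposition is:
Bags: B1 = {5, 6, 7, 8}  B2 = {4, 5, 6, 7}  B3 = {0, 4, 6, 7}  B4 = {0, 2, 4, 7}  B5 = {0, 1, 2, 4}  B6 = {0, 1, 2, 3}
Tree: B1–B2, B2–B3, B3–B4, B4–B5, B5–B6
The largest bag has 4 vertices, giving width 3; this decomposition certifies tw(G) ≤ 3. For the lower bound: the 4 vertex sets {5,6,8}, {7}, {4}, {0,1,2,3} are disjoint, each induces a connected subgraph, and every pair is joined by at least one edge of G. Contracting each set to a single vertex therefore yields K_{4} as a minor, and since treewidth is minor-monotone, tw(G) ≥ tw(K_{4}) = 3. Therefore the treewidth is 3.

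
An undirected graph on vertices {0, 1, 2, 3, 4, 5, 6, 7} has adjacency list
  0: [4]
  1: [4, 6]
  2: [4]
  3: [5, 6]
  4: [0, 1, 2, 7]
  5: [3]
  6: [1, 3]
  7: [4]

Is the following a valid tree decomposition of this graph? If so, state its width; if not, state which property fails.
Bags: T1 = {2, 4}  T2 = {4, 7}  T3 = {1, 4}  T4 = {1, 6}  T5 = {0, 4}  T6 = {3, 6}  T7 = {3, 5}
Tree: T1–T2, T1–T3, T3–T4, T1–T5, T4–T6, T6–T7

Checking the three conditions: (i) the bags cover all of {0, 1, 2, 3, 4, 5, 6, 7}; (ii) for each edge, some bag contains both endpoints; (iii) the bags containing any fixed vertex form a subtree. All hold, so the decomposition is valid with width 2 − 1 = 1.

Yes; width 1.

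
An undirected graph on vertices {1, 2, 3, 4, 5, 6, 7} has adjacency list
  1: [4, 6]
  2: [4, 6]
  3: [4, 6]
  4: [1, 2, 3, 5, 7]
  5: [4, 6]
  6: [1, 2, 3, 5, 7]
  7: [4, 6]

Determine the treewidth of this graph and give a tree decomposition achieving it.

Treewidth 2.
One optimal decomposition is:
Bags: B1 = {3, 4, 6}  B2 = {4, 6, 7}  B3 = {1, 4, 6}  B4 = {2, 4, 6}  B5 = {4, 5, 6}
Tree: B1–B2, B2–B3, B3–B4, B4–B5

Each bag holds 3 vertices, so the decomposition has width 2, which upper-bounds the treewidth. The edges 6–3–4–7–6 form a cycle, so G is not a tree and its treewidth is at least 2. Therefore the treewidth is 2.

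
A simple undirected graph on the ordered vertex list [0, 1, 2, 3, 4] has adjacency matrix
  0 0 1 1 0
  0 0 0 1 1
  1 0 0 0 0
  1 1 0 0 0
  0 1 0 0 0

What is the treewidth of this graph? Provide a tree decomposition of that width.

Each bag holds 2 vertices, so the decomposition has width 1, which upper-bounds the treewidth. G has an edge, so its treewidth is at least 1. Combining the bounds, tw(G) = 1.

Treewidth 1.
One such decomposition:
Bags: B1 = {1, 4}  B2 = {1, 3}  B3 = {0, 3}  B4 = {0, 2}
Tree: B1–B2, B2–B3, B3–B4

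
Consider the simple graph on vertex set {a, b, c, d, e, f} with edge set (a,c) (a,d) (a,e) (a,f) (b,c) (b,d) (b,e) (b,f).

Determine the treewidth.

A width-2 tree decomposition is:
Bags: B1 = {a, b, d}  B2 = {a, b, c}  B3 = {a, b, f}  B4 = {a, b, e}
Tree: B1–B2, B2–B3, B3–B4
Every bag has size at most 3, so the width is 3 − 1 = 2 and tw(G) ≤ 2. For the lower bound, G contains the cycle d–b–c–a–d, so G is not a forest; only forests have treewidth ≤ 1, hence tw(G) ≥ 2. Hence tw(G) = 2 exactly.

2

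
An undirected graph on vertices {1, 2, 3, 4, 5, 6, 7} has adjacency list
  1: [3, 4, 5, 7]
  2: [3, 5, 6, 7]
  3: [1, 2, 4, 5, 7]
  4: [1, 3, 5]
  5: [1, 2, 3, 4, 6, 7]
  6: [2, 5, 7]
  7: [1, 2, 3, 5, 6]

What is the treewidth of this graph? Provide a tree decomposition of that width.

Every bag has size at most 4, so the width is 4 − 1 = 3 and tw(G) ≤ 3. For the lower bound, the 4 vertices {1, 3, 4, 5} are pairwise adjacent, and any tree decomposition puts a clique entirely inside one bag — forcing width ≥ 3. Combining the bounds, tw(G) = 3.

Treewidth 3.
One optimal decomposition is:
Bags: B1 = {1, 3, 4, 5}  B2 = {1, 3, 5, 7}  B3 = {2, 3, 5, 7}  B4 = {2, 5, 6, 7}
Tree: B1–B2, B2–B3, B3–B4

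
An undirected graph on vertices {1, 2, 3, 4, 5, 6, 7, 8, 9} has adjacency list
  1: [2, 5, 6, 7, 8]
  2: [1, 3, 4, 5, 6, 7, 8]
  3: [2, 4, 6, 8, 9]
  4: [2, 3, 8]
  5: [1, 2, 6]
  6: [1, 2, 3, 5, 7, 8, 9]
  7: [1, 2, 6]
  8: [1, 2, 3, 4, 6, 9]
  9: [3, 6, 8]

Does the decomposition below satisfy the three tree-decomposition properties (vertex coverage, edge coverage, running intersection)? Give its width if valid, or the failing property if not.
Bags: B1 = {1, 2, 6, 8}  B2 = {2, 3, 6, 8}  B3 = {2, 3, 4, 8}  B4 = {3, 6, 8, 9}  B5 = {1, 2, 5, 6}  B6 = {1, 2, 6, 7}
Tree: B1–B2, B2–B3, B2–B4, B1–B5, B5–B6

Vertex coverage: the bags together contain {1, 2, 3, 4, 5, 6, 7, 8, 9}, the full vertex set. Edge coverage: each edge of G has both endpoints in at least one bag. Running intersection: for every vertex, the bags containing it form a connected subtree. All three properties hold, so this is a valid tree decomposition of width max|bag| − 1 = 3, and hence tw(G) ≤ 3.

Yes; width 3.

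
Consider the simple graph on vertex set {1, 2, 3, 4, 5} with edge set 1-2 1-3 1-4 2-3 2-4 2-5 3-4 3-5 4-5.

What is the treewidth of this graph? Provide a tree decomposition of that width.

The largest bag has 4 vertices, giving width 3; this decomposition certifies tw(G) ≤ 3. Conversely, {1, 2, 3, 4} is a clique of size 4, and the vertices of any clique must share a bag in every tree decomposition; so some bag has ≥ 4 vertices and tw(G) ≥ 3. The upper and lower bounds meet at 3, so that is the treewidth.

Treewidth 3.
Bags: B1 = {2, 3, 4, 5}  B2 = {1, 2, 3, 4}
Tree: B1–B2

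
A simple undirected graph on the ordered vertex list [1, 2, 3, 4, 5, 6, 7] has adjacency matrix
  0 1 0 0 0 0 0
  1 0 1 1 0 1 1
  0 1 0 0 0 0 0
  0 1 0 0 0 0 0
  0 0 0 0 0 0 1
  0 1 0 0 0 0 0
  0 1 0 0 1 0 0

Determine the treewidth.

1

A width-1 tree decomposition is:
Bags: B1 = {2, 4}  B2 = {2, 3}  B3 = {1, 2}  B4 = {2, 6}  B5 = {2, 7}  B6 = {5, 7}
Tree: B1–B2, B2–B3, B2–B4, B2–B5, B5–B6
Every bag has size at most 2, so the width is 2 − 1 = 1 and tw(G) ≤ 1. Any graph with an edge has treewidth ≥ 1, and G has the edge 2–4. Hence tw(G) = 1 exactly.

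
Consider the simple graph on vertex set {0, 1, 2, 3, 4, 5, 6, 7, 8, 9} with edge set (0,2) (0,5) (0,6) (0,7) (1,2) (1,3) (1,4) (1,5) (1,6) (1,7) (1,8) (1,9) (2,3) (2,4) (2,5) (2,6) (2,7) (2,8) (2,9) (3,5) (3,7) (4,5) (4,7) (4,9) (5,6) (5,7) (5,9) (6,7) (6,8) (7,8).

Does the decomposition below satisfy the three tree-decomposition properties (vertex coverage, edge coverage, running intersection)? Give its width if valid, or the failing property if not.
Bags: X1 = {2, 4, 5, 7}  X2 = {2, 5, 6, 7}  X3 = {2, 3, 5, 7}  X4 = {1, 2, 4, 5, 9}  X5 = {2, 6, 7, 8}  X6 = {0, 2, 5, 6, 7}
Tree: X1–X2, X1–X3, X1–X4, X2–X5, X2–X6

No — edge (1,7) lies in no bag.

A tree decomposition must satisfy three properties: every vertex lies in some bag; for every edge, both endpoints lie together in some bag; and for every vertex, the bags containing it form a connected subtree. Here edge (1,7) lies in no bag, so the decomposition is invalid.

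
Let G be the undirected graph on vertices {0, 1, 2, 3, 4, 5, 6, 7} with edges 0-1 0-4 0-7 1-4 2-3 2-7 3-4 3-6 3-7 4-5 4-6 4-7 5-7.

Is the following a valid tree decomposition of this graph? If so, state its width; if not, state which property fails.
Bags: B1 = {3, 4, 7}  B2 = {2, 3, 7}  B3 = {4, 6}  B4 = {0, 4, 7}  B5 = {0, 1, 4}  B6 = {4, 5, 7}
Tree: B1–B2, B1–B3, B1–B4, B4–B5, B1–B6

No — edge (3,6) lies in no bag.

A tree decomposition must satisfy three properties: every vertex lies in some bag; for every edge, both endpoints lie together in some bag; and for every vertex, the bags containing it form a connected subtree. Here edge (3,6) lies in no bag, so the decomposition is invalid.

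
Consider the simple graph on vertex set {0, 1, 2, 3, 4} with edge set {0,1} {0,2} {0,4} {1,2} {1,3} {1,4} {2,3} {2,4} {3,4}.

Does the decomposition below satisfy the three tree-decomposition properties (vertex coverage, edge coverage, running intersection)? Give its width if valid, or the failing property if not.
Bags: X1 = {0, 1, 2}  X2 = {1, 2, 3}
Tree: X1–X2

No — vertex 4 appears in no bag.

A tree decomposition must satisfy three properties: every vertex lies in some bag; for every edge, both endpoints lie together in some bag; and for every vertex, the bags containing it form a connected subtree. Here vertex 4 appears in no bag, so the decomposition is invalid.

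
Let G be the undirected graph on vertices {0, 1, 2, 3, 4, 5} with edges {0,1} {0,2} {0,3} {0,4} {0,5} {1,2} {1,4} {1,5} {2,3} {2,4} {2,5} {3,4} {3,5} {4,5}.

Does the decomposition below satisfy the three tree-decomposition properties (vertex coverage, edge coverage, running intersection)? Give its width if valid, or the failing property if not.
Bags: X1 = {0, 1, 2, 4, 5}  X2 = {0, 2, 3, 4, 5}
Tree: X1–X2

Yes; width 4.

Every vertex of G appears in some bag (union = {0, 1, 2, 3, 4, 5}); every edge is covered by a bag; and for each vertex v the set of bags containing v is connected in the bag tree. The decomposition is therefore valid. The largest bag has 5 vertices, so the width is 4.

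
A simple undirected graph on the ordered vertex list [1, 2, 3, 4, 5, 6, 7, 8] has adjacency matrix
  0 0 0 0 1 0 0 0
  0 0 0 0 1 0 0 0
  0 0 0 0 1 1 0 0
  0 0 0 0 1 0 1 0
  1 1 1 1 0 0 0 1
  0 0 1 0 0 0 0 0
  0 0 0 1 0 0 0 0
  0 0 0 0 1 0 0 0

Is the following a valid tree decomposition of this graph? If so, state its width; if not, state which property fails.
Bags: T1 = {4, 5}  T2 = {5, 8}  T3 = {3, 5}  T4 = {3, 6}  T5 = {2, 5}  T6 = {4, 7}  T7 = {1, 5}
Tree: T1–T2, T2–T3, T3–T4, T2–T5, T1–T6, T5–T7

Every vertex of G appears in some bag (union = {1, 2, 3, 4, 5, 6, 7, 8}); every edge is covered by a bag; and for each vertex v the set of bags containing v is connected in the bag tree. The decomposition is therefore valid. The largest bag has 2 vertices, so the width is 1.

Yes; width 1.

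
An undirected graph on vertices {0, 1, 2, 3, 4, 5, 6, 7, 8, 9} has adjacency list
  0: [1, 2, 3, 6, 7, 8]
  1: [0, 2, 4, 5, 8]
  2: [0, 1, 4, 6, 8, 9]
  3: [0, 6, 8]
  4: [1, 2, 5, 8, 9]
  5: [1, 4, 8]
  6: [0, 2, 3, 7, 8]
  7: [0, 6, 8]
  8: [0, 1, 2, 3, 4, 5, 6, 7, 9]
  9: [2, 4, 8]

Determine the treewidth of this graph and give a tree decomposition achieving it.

Treewidth 3.
Bags: B1 = {0, 3, 6, 8}  B2 = {0, 2, 6, 8}  B3 = {0, 1, 2, 8}  B4 = {1, 2, 4, 8}  B5 = {0, 6, 7, 8}  B6 = {2, 4, 8, 9}  B7 = {1, 4, 5, 8}
Tree: B1–B2, B2–B3, B3–B4, B1–B5, B4–B6, B4–B7

The largest bag has 4 vertices, giving width 3; this decomposition certifies tw(G) ≤ 3. For the lower bound, the 4 vertices {0, 1, 2, 8} are pairwise adjacent, and any tree decomposition puts a clique entirely inside one bag — forcing width ≥ 3. Combining the bounds, tw(G) = 3.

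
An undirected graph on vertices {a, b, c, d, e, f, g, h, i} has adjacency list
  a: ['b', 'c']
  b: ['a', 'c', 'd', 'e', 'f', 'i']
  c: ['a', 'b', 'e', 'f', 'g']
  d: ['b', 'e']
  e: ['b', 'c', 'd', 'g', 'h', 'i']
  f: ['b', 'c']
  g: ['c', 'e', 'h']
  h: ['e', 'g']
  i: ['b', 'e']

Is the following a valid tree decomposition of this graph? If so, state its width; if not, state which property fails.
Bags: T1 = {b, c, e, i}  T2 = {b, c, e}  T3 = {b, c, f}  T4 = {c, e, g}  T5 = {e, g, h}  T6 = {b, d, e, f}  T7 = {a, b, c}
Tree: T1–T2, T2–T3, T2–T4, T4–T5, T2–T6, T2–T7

No — bags containing vertex f are not connected in the tree.

A tree decomposition must satisfy three properties: every vertex lies in some bag; for every edge, both endpoints lie together in some bag; and for every vertex, the bags containing it form a connected subtree. Here bags containing vertex f are not connected in the tree, so the decomposition is invalid.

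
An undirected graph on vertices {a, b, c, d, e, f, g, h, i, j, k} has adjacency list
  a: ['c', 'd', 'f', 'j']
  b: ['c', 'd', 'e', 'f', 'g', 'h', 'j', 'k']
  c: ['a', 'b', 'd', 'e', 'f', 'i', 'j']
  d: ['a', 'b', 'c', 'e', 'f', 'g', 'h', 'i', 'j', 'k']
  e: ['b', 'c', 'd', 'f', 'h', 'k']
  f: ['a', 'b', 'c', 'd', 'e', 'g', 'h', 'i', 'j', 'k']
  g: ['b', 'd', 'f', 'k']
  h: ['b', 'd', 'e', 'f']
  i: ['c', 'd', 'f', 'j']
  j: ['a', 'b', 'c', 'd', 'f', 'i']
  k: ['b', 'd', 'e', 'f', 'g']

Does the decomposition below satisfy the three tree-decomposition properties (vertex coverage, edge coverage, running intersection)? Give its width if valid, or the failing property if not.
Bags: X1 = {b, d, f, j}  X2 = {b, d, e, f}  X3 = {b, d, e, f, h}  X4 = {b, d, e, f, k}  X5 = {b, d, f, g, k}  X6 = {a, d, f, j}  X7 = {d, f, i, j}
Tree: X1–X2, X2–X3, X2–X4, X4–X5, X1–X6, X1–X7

A tree decomposition must satisfy three properties: every vertex lies in some bag; for every edge, both endpoints lie together in some bag; and for every vertex, the bags containing it form a connected subtree. Here vertex c appears in no bag, so the decomposition is invalid.

No — vertex c appears in no bag.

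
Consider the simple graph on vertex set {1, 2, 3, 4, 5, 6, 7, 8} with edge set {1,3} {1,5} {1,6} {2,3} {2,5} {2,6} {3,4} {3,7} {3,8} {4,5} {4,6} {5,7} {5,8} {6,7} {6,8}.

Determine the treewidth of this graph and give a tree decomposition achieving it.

Treewidth 3.
One such decomposition:
Bags: B1 = {3, 4, 5, 6}  B2 = {3, 5, 6, 8}  B3 = {1, 3, 5, 6}  B4 = {3, 5, 6, 7}  B5 = {2, 3, 5, 6}
Tree: B1–B2, B2–B3, B3–B4, B4–B5

The largest bag has 4 vertices, giving width 3; this decomposition certifies tw(G) ≤ 3. For the lower bound: the 4 vertex sets {4,5}, {6,8}, {3}, {1} are disjoint, each induces a connected subgraph, and every pair is joined by at least one edge of G. Contracting each set to a single vertex therefore yields K_{4} as a minor, and since treewidth is minor-monotone, tw(G) ≥ tw(K_{4}) = 3. The upper and lower bounds meet at 3, so that is the treewidth.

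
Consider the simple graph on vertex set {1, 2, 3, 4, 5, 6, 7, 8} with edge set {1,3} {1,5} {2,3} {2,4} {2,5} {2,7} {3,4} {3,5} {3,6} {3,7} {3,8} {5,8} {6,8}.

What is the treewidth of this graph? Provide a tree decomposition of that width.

Treewidth 2.
One optimal decomposition is:
Bags: B1 = {2, 3, 7}  B2 = {2, 3, 5}  B3 = {2, 3, 4}  B4 = {3, 5, 8}  B5 = {1, 3, 5}  B6 = {3, 6, 8}
Tree: B1–B2, B1–B3, B2–B4, B4–B5, B4–B6

The largest bag has 3 vertices, giving width 2; this decomposition certifies tw(G) ≤ 2. On the other hand G contains the 3-clique {3, 5, 8}. A clique must lie in a single bag of any decomposition, so no decomposition can have width below 2. Hence tw(G) = 2 exactly.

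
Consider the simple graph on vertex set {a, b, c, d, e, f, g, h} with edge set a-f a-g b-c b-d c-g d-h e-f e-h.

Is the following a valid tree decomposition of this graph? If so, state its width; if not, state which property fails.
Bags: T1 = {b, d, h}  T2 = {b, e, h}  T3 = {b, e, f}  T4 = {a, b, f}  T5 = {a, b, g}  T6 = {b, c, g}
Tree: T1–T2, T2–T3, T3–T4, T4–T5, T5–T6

Yes; width 2.

Checking the three conditions: (i) the bags cover all of {a, b, c, d, e, f, g, h}; (ii) for each edge, some bag contains both endpoints; (iii) the bags containing any fixed vertex form a subtree. All hold, so the decomposition is valid with width 3 − 1 = 2.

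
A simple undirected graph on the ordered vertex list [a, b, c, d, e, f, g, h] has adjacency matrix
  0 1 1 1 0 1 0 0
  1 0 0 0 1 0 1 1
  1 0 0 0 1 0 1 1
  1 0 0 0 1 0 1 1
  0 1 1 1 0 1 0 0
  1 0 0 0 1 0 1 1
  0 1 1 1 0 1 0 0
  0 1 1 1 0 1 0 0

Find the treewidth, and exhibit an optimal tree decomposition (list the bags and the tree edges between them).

Treewidth 4.
One such decomposition:
Bags: B1 = {a, e, f, g, h}  B2 = {a, c, e, g, h}  B3 = {a, d, e, g, h}  B4 = {a, b, e, g, h}
Tree: B1–B2, B2–B3, B3–B4

The largest bag has 5 vertices, giving width 4; this decomposition certifies tw(G) ≤ 4. For the lower bound: the 5 vertex sets {e,f}, {a,c}, {d,g}, {h}, {b} are disjoint, each induces a connected subgraph, and every pair is joined by at least one edge of G. Contracting each set to a single vertex therefore yields K_{5} as a minor, and since treewidth is minor-monotone, tw(G) ≥ tw(K_{5}) = 4. Hence tw(G) = 4 exactly.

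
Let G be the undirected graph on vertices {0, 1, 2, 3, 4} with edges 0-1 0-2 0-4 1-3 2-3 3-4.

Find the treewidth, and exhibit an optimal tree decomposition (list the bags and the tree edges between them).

Treewidth 2.
One optimal decomposition is:
Bags: B1 = {0, 2, 3}  B2 = {0, 3, 4}  B3 = {0, 1, 3}
Tree: B1–B2, B2–B3

The largest bag has 3 vertices, giving width 2; this decomposition certifies tw(G) ≤ 2. For the lower bound, G contains the cycle 3–2–0–4–3, so G is not a forest; only forests have treewidth ≤ 1, hence tw(G) ≥ 2. Combining the bounds, tw(G) = 2.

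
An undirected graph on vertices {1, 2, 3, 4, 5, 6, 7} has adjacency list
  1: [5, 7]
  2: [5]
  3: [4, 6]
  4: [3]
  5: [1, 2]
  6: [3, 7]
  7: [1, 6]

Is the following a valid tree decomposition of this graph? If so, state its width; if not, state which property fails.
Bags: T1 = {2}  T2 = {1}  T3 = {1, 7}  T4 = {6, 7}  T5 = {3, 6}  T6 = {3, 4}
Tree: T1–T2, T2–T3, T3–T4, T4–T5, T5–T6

A tree decomposition must satisfy three properties: every vertex lies in some bag; for every edge, both endpoints lie together in some bag; and for every vertex, the bags containing it form a connected subtree. Here vertex 5 appears in no bag, so the decomposition is invalid.

No — vertex 5 appears in no bag.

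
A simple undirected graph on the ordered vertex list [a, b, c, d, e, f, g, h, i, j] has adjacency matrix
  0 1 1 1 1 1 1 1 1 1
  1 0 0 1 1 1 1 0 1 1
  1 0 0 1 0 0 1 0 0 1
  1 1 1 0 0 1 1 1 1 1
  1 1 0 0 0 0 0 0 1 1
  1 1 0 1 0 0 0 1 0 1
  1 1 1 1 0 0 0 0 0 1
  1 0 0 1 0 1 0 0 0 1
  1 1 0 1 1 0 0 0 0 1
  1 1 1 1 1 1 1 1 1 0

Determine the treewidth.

4

A width-4 tree decomposition is:
Bags: B1 = {a, b, d, g, j}  B2 = {a, c, d, g, j}  B3 = {a, b, d, f, j}  B4 = {a, b, d, i, j}  B5 = {a, d, f, h, j}  B6 = {a, b, e, i, j}
Tree: B1–B2, B1–B3, B3–B4, B3–B5, B4–B6
The largest bag has 5 vertices, giving width 4; this decomposition certifies tw(G) ≤ 4. For the lower bound, the 5 vertices {a, d, f, h, j} are pairwise adjacent, and any tree decomposition puts a clique entirely inside one bag — forcing width ≥ 4. Combining the bounds, tw(G) = 4.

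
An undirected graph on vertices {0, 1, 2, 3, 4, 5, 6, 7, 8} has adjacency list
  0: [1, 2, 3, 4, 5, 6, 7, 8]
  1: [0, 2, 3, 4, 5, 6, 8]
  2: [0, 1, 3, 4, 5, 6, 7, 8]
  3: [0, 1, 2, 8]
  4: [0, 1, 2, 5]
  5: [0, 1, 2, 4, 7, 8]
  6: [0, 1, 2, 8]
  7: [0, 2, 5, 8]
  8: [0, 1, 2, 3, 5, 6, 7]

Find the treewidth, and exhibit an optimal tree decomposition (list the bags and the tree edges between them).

Treewidth 4.
One optimal decomposition is:
Bags: B1 = {0, 1, 2, 5, 8}  B2 = {0, 2, 5, 7, 8}  B3 = {0, 1, 2, 3, 8}  B4 = {0, 1, 2, 6, 8}  B5 = {0, 1, 2, 4, 5}
Tree: B1–B2, B1–B3, B1–B4, B1–B5

Each bag holds 5 vertices, so the decomposition has width 4, which upper-bounds the treewidth. For the lower bound, the 5 vertices {0, 1, 2, 3, 8} are pairwise adjacent, and any tree decomposition puts a clique entirely inside one bag — forcing width ≥ 4. Hence tw(G) = 4 exactly.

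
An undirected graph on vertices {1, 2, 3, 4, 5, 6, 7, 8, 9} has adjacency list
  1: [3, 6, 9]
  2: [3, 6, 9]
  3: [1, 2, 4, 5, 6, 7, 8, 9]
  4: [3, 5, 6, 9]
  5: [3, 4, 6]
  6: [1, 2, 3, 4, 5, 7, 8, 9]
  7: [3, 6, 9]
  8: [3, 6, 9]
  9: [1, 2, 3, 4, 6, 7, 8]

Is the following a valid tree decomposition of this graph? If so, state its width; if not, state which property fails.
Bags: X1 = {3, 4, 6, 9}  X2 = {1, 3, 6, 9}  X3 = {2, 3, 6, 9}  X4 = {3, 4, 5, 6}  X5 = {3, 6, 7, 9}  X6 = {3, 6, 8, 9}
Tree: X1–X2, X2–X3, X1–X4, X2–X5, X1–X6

Yes; width 3.

Vertex coverage: the bags together contain {1, 2, 3, 4, 5, 6, 7, 8, 9}, the full vertex set. Edge coverage: each edge of G has both endpoints in at least one bag. Running intersection: for every vertex, the bags containing it form a connected subtree. All three properties hold, so this is a valid tree decomposition of width max|bag| − 1 = 3, and hence tw(G) ≤ 3.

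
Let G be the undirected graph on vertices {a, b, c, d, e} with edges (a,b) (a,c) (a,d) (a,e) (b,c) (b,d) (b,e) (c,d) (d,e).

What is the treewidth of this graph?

3

A width-3 tree decomposition is:
Bags: B1 = {a, b, d, e}  B2 = {a, b, c, d}
Tree: B1–B2
The largest bag has 4 vertices, giving width 3; this decomposition certifies tw(G) ≤ 3. On the other hand G contains the 4-clique {a, b, d, e}. A clique must lie in a single bag of any decomposition, so no decomposition can have width below 3. Therefore the treewidth is 3.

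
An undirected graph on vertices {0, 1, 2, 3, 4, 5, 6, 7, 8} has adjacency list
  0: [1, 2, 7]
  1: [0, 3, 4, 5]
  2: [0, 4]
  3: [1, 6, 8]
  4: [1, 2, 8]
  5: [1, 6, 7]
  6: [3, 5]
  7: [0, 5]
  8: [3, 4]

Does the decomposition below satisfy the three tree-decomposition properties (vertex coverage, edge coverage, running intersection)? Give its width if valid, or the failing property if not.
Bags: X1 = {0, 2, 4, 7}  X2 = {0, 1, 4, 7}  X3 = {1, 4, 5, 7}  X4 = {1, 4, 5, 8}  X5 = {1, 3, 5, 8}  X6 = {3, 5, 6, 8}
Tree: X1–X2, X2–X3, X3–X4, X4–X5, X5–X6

Yes; width 3.

Vertex coverage: the bags together contain {0, 1, 2, 3, 4, 5, 6, 7, 8}, the full vertex set. Edge coverage: each edge of G has both endpoints in at least one bag. Running intersection: for every vertex, the bags containing it form a connected subtree. All three properties hold, so this is a valid tree decomposition of width max|bag| − 1 = 3, and hence tw(G) ≤ 3.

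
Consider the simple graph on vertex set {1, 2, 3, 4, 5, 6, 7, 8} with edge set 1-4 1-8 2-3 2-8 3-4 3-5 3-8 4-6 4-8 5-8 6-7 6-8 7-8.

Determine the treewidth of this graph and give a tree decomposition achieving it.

The largest bag has 3 vertices, giving width 2; this decomposition certifies tw(G) ≤ 2. For the lower bound, the 3 vertices {1, 4, 8} are pairwise adjacent, and any tree decomposition puts a clique entirely inside one bag — forcing width ≥ 2. Therefore the treewidth is 2.

Treewidth 2.
One optimal decomposition is:
Bags: B1 = {3, 4, 8}  B2 = {3, 5, 8}  B3 = {1, 4, 8}  B4 = {2, 3, 8}  B5 = {4, 6, 8}  B6 = {6, 7, 8}
Tree: B1–B2, B1–B3, B1–B4, B3–B5, B5–B6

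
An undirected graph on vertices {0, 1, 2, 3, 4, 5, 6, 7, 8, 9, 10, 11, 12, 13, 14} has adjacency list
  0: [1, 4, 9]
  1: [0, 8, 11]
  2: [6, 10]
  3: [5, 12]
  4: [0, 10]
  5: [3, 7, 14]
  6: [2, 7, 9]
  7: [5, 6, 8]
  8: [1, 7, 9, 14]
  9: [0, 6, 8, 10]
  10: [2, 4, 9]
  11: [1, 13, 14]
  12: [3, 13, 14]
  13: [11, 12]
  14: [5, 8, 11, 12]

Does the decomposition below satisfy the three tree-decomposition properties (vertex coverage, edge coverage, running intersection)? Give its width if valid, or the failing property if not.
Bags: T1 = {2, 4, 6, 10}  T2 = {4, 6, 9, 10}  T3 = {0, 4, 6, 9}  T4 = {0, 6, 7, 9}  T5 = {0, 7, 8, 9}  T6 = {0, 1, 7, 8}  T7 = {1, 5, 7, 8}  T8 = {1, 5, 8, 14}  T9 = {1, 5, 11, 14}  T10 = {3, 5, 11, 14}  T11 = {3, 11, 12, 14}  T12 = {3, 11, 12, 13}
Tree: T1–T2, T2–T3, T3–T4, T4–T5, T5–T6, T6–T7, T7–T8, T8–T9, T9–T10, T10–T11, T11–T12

Yes; width 3.

Vertex coverage: the bags together contain {0, 1, 2, 3, 4, 5, 6, 7, 8, 9, 10, 11, 12, 13, 14}, the full vertex set. Edge coverage: each edge of G has both endpoints in at least one bag. Running intersection: for every vertex, the bags containing it form a connected subtree. All three properties hold, so this is a valid tree decomposition of width max|bag| − 1 = 3, and hence tw(G) ≤ 3.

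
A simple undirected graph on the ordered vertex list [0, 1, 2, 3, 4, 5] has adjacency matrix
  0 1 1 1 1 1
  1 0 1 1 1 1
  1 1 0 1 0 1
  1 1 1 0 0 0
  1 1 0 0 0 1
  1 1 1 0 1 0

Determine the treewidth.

3

A width-3 tree decomposition is:
Bags: B1 = {0, 1, 2, 3}  B2 = {0, 1, 2, 5}  B3 = {0, 1, 4, 5}
Tree: B1–B2, B2–B3
Each bag holds 4 vertices, so the decomposition has width 3, which upper-bounds the treewidth. On the other hand G contains the 4-clique {0, 1, 2, 3}. A clique must lie in a single bag of any decomposition, so no decomposition can have width below 3. Combining the bounds, tw(G) = 3.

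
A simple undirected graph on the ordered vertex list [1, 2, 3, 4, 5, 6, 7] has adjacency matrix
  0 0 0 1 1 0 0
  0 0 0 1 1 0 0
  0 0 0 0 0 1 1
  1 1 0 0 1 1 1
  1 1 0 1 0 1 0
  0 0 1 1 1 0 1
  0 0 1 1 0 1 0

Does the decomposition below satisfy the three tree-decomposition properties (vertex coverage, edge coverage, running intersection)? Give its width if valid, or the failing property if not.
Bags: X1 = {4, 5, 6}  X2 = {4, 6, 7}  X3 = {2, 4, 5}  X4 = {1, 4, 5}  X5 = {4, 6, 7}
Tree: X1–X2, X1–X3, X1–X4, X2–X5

No — vertex 3 appears in no bag.

A tree decomposition must satisfy three properties: every vertex lies in some bag; for every edge, both endpoints lie together in some bag; and for every vertex, the bags containing it form a connected subtree. Here vertex 3 appears in no bag, so the decomposition is invalid.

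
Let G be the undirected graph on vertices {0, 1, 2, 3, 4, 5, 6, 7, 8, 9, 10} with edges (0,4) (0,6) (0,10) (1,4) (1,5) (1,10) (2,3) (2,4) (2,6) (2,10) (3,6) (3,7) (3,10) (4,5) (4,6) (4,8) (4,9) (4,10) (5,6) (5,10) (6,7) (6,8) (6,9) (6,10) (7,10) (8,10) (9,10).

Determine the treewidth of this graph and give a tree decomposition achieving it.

Treewidth 3.
One such decomposition:
Bags: B1 = {4, 5, 6, 10}  B2 = {0, 4, 6, 10}  B3 = {2, 4, 6, 10}  B4 = {1, 4, 5, 10}  B5 = {4, 6, 9, 10}  B6 = {4, 6, 8, 10}  B7 = {2, 3, 6, 10}  B8 = {3, 6, 7, 10}
Tree: B1–B2, B1–B3, B1–B4, B2–B5, B5–B6, B3–B7, B7–B8

Each bag holds 4 vertices, so the decomposition has width 3, which upper-bounds the treewidth. Conversely, {1, 4, 5, 10} is a clique of size 4, and the vertices of any clique must share a bag in every tree decomposition; so some bag has ≥ 4 vertices and tw(G) ≥ 3. Hence tw(G) = 3 exactly.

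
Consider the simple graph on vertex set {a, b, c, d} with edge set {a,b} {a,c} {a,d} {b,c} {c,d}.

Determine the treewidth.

2

A width-2 tree decomposition is:
Bags: B1 = {a, c, d}  B2 = {a, b, c}
Tree: B1–B2
Every bag has size at most 3, so the width is 3 − 1 = 2 and tw(G) ≤ 2. On the other hand G contains the 3-clique {a, c, d}. A clique must lie in a single bag of any decomposition, so no decomposition can have width below 2. The upper and lower bounds meet at 2, so that is the treewidth.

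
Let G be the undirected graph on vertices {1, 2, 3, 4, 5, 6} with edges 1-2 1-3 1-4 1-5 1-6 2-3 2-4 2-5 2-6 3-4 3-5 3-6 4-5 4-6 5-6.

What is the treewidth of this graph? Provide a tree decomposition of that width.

Treewidth 5.
Bags: B1 = {1, 2, 3, 4, 5, 6}
Tree: (single bag)

A single bag containing all 6 vertices is trivially a valid decomposition of width 5. Conversely, {1, 2, 3, 4, 5, 6} is a clique of size 6, and the vertices of any clique must share a bag in every tree decomposition; so some bag has ≥ 6 vertices and tw(G) ≥ 5. The upper and lower bounds meet at 5, so that is the treewidth.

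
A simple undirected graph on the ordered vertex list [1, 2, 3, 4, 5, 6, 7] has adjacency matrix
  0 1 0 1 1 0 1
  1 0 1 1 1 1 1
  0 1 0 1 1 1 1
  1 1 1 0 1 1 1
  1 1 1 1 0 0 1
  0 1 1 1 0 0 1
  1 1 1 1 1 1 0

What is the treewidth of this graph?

A width-4 tree decomposition is:
Bags: B1 = {2, 3, 4, 6, 7}  B2 = {2, 3, 4, 5, 7}  B3 = {1, 2, 4, 5, 7}
Tree: B1–B2, B2–B3
Every bag has size at most 5, so the width is 5 − 1 = 4 and tw(G) ≤ 4. On the other hand G contains the 5-clique {1, 2, 4, 5, 7}. A clique must lie in a single bag of any decomposition, so no decomposition can have width below 4. Therefore the treewidth is 4.

4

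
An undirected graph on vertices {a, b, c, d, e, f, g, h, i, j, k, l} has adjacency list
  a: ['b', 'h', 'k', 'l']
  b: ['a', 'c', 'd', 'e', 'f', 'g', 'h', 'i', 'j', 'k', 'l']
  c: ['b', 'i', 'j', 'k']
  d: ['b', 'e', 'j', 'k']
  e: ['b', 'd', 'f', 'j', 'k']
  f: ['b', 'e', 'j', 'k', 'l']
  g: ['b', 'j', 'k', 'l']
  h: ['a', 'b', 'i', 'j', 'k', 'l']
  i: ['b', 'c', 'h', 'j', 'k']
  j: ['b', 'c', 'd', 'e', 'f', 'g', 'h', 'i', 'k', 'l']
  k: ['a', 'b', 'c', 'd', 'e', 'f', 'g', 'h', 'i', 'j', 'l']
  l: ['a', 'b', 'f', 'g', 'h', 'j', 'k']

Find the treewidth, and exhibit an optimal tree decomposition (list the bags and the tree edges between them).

Treewidth 4.
Bags: B1 = {a, b, h, k, l}  B2 = {b, h, j, k, l}  B3 = {b, f, j, k, l}  B4 = {b, g, j, k, l}  B5 = {b, h, i, j, k}  B6 = {b, e, f, j, k}  B7 = {b, d, e, j, k}  B8 = {b, c, i, j, k}
Tree: B1–B2, B2–B3, B2–B4, B2–B5, B3–B6, B6–B7, B5–B8

Every bag has size at most 5, so the width is 5 − 1 = 4 and tw(G) ≤ 4. On the other hand G contains the 5-clique {b, d, e, j, k}. A clique must lie in a single bag of any decomposition, so no decomposition can have width below 4. Hence tw(G) = 4 exactly.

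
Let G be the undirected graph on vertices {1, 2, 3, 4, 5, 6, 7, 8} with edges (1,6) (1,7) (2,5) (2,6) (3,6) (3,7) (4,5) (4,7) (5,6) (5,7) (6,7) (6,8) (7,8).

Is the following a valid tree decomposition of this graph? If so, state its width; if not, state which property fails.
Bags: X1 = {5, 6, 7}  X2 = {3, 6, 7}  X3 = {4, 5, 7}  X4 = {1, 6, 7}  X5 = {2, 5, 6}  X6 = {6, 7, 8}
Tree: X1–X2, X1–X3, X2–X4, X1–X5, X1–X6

Yes; width 2.

Checking the three conditions: (i) the bags cover all of {1, 2, 3, 4, 5, 6, 7, 8}; (ii) for each edge, some bag contains both endpoints; (iii) the bags containing any fixed vertex form a subtree. All hold, so the decomposition is valid with width 3 − 1 = 2.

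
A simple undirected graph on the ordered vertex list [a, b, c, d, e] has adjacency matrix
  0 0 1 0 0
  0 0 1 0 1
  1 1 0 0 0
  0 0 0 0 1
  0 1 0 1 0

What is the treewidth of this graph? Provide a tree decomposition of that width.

Each bag holds 2 vertices, so the decomposition has width 1, which upper-bounds the treewidth. G has an edge, so its treewidth is at least 1. Hence tw(G) = 1 exactly.

Treewidth 1.
One such decomposition:
Bags: B1 = {b, c}  B2 = {a, c}  B3 = {b, e}  B4 = {d, e}
Tree: B1–B2, B1–B3, B3–B4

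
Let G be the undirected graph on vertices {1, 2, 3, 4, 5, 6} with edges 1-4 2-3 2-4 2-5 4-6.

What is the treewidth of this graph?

1

A width-1 tree decomposition is:
Bags: B1 = {2, 5}  B2 = {2, 3}  B3 = {2, 4}  B4 = {1, 4}  B5 = {4, 6}
Tree: B1–B2, B2–B3, B3–B4, B4–B5
Each bag holds 2 vertices, so the decomposition has width 1, which upper-bounds the treewidth. Any graph with an edge has treewidth ≥ 1, and G has the edge 5–2. Therefore the treewidth is 1.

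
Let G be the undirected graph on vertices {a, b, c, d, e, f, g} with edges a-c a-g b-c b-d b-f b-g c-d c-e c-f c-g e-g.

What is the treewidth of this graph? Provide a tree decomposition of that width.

Treewidth 2.
One optimal decomposition is:
Bags: B1 = {b, c, g}  B2 = {c, e, g}  B3 = {b, c, d}  B4 = {b, c, f}  B5 = {a, c, g}
Tree: B1–B2, B1–B3, B1–B4, B2–B5

Each bag holds 3 vertices, so the decomposition has width 2, which upper-bounds the treewidth. On the other hand G contains the 3-clique {b, c, d}. A clique must lie in a single bag of any decomposition, so no decomposition can have width below 2. Hence tw(G) = 2 exactly.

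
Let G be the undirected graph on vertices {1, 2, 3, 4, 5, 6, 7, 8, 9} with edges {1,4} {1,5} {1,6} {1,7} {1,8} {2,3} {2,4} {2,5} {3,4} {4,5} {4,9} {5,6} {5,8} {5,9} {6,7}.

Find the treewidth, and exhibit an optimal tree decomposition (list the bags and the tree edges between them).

Treewidth 2.
Bags: B1 = {1, 4, 5}  B2 = {4, 5, 9}  B3 = {1, 5, 8}  B4 = {2, 4, 5}  B5 = {1, 5, 6}  B6 = {1, 6, 7}  B7 = {2, 3, 4}
Tree: B1–B2, B1–B3, B2–B4, B3–B5, B5–B6, B4–B7

Each bag holds 3 vertices, so the decomposition has width 2, which upper-bounds the treewidth. On the other hand G contains the 3-clique {2, 3, 4}. A clique must lie in a single bag of any decomposition, so no decomposition can have width below 2. The upper and lower bounds meet at 2, so that is the treewidth.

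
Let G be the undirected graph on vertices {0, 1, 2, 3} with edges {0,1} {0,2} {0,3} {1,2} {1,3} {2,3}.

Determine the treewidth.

3

A width-3 tree decomposition is:
Bags: B1 = {0, 1, 2, 3}
Tree: (single bag)
With just one bag of size 4, the width is 4 − 1 = 3, so tw(G) ≤ 3. Conversely, {0, 1, 2, 3} is a clique of size 4, and the vertices of any clique must share a bag in every tree decomposition; so some bag has ≥ 4 vertices and tw(G) ≥ 3. Hence tw(G) = 3 exactly.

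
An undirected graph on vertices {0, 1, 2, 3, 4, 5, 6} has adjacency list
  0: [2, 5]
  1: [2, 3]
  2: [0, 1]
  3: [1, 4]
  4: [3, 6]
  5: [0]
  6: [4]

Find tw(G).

1

A width-1 tree decomposition is:
Bags: B1 = {4, 6}  B2 = {3, 4}  B3 = {1, 3}  B4 = {1, 2}  B5 = {0, 2}  B6 = {0, 5}
Tree: B1–B2, B2–B3, B3–B4, B4–B5, B5–B6
Every bag has size at most 2, so the width is 2 − 1 = 1 and tw(G) ≤ 1. Since G has at least one edge (e.g. 6–4), it is not an edgeless graph, so tw(G) ≥ 1. The upper and lower bounds meet at 1, so that is the treewidth.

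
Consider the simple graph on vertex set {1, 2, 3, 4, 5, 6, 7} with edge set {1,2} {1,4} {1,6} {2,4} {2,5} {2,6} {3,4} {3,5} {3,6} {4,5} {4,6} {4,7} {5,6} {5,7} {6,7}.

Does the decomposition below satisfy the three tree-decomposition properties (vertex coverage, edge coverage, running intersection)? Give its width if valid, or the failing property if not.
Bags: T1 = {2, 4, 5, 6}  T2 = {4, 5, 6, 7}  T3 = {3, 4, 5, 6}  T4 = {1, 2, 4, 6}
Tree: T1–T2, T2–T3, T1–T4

Checking the three conditions: (i) the bags cover all of {1, 2, 3, 4, 5, 6, 7}; (ii) for each edge, some bag contains both endpoints; (iii) the bags containing any fixed vertex form a subtree. All hold, so the decomposition is valid with width 4 − 1 = 3.

Yes; width 3.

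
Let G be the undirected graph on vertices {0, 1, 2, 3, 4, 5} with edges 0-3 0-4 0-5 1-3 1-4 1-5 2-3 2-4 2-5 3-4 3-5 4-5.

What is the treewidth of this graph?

3

A width-3 tree decomposition is:
Bags: B1 = {0, 3, 4, 5}  B2 = {2, 3, 4, 5}  B3 = {1, 3, 4, 5}
Tree: B1–B2, B2–B3
Each bag holds 4 vertices, so the decomposition has width 3, which upper-bounds the treewidth. Conversely, {0, 3, 4, 5} is a clique of size 4, and the vertices of any clique must share a bag in every tree decomposition; so some bag has ≥ 4 vertices and tw(G) ≥ 3. The upper and lower bounds meet at 3, so that is the treewidth.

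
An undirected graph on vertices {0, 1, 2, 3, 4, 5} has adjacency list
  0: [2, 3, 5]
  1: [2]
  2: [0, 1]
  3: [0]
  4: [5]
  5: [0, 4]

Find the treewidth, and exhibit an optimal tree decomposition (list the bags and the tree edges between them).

Treewidth 1.
One such decomposition:
Bags: B1 = {0, 3}  B2 = {0, 2}  B3 = {0, 5}  B4 = {1, 2}  B5 = {4, 5}
Tree: B1–B2, B1–B3, B2–B4, B3–B5

The largest bag has 2 vertices, giving width 1; this decomposition certifies tw(G) ≤ 1. Since G has at least one edge (e.g. 3–0), it is not an edgeless graph, so tw(G) ≥ 1. Combining the bounds, tw(G) = 1.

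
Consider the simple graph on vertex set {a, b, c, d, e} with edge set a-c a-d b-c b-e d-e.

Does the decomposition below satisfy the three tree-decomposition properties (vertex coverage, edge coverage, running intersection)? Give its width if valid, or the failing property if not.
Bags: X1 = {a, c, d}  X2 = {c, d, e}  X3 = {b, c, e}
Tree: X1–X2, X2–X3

Yes; width 2.

Checking the three conditions: (i) the bags cover all of {a, b, c, d, e}; (ii) for each edge, some bag contains both endpoints; (iii) the bags containing any fixed vertex form a subtree. All hold, so the decomposition is valid with width 3 − 1 = 2.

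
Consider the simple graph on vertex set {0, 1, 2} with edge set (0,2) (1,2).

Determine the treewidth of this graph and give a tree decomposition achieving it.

Treewidth 1.
One optimal decomposition is:
Bags: B1 = {0, 2}  B2 = {1, 2}
Tree: B1–B2

Every bag has size at most 2, so the width is 2 − 1 = 1 and tw(G) ≤ 1. Since G has at least one edge (e.g. 2–0), it is not an edgeless graph, so tw(G) ≥ 1. Hence tw(G) = 1 exactly.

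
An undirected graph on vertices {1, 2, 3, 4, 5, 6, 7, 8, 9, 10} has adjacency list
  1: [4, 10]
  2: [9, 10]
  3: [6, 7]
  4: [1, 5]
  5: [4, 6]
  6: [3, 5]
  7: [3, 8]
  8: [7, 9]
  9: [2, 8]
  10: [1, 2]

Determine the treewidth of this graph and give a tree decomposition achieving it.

Treewidth 2.
Bags: B1 = {2, 8, 9}  B2 = {2, 8, 10}  B3 = {1, 8, 10}  B4 = {1, 4, 8}  B5 = {4, 5, 8}  B6 = {5, 6, 8}  B7 = {3, 6, 8}  B8 = {3, 7, 8}
Tree: B1–B2, B2–B3, B3–B4, B4–B5, B5–B6, B6–B7, B7–B8

Each bag holds 3 vertices, so the decomposition has width 2, which upper-bounds the treewidth. Since 8–9–2–10–1–4–5–6–3–7–8 is a cycle in G, G is not acyclic. Forests are exactly the graphs of treewidth ≤ 1, so tw(G) ≥ 2. Hence tw(G) = 2 exactly.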